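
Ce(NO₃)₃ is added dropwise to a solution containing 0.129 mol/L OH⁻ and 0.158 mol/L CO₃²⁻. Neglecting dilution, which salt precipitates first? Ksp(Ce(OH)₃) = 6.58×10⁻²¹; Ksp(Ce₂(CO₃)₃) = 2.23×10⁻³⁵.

Ce(OH)₃

A salt starts to precipitate once the ion product Q reaches its Ksp.
For Ce(OH)₃: [Ce³⁺] = (Ksp/[OH⁻]^3) = 3.07×10⁻¹⁸ mol/L
For Ce₂(CO₃)₃: [Ce³⁺] = (Ksp/[CO₃²⁻]^3)^(1/2) = 7.52×10⁻¹⁷ mol/L
The smaller threshold [Ce³⁺] is reached first, so Ce(OH)₃ precipitates first.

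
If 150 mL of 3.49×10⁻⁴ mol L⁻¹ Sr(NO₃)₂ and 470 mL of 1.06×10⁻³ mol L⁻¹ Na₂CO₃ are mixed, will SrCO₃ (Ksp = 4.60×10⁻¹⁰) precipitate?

Yes

The combined volume is 620 mL.
[Sr²⁺] = (3.49×10⁻⁴)(150)/620 = 8.44×10⁻⁵ mol L⁻¹
[CO₃²⁻] = (1.06×10⁻³)(470)/620 = 8.04×10⁻⁴ mol L⁻¹
Q = [Sr²⁺][CO₃²⁻] = 6.78×10⁻⁸
Because Q > Ksp (6.78×10⁻⁸ vs 4.60×10⁻¹⁰), a precipitate of SrCO₃ forms.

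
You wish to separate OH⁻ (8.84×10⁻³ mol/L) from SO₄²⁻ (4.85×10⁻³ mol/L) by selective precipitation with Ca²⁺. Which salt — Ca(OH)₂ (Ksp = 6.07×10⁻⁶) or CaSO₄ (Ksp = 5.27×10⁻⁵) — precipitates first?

CaSO₄

Precipitation of each salt begins when its ion product equals Ksp.
For Ca(OH)₂: [Ca²⁺] = (Ksp/[OH⁻]^2) = 7.77×10⁻² mol/L
For CaSO₄: [Ca²⁺] = (Ksp/[SO₄²⁻]) = 1.09×10⁻² mol/L
Since CaSO₄ needs less Ca²⁺ to reach saturation, it precipitates first.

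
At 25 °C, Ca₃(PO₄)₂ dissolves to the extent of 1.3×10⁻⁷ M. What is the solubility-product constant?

Ksp = 4.0×10⁻³³

Ca₃(PO₄)₂(s) ⇌ 3 Ca²⁺(aq) + 2 PO₄³⁻(aq)
If s mol/L of Ca₃(PO₄)₂ dissolves, [Ca²⁺] = 3s and [PO₄³⁻] = 2s.
Ksp = [Ca²⁺]^3[PO₄³⁻]^2 = (3s)^3 · (2s)^2 = 108s^5
Ksp = 108 × (1.3×10⁻⁷)^5 = 4.0×10⁻³³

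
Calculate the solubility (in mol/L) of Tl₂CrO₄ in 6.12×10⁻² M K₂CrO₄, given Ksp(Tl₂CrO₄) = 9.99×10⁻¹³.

2.02×10⁻⁶ M

Tl₂CrO₄(s) ⇌ 2 Tl⁺(aq) + CrO₄²⁻(aq)
The solution already contains CrO₄²⁻ at 6.12×10⁻² M. Let s be the molar solubility of Tl₂CrO₄.
[CrO₄²⁻] ≈ 6.12×10⁻² M (common ion dominates); [Tl⁺] = 2s.
Ksp = [Tl⁺]^2[CrO₄²⁻] = (2s)^2(6.12×10⁻²)
(2s)^2 = 9.99×10⁻¹³ / (6.12×10⁻²) = 1.63×10⁻¹¹
s = 2.02×10⁻⁶ M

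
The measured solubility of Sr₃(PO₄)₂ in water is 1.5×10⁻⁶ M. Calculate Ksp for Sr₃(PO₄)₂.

Ksp = 8.2×10⁻²⁸

Sr₃(PO₄)₂(s) ⇌ 3 Sr²⁺(aq) + 2 PO₄³⁻(aq)
With molar solubility s: [Sr²⁺] = 3s, [PO₄³⁻] = 2s.
Ksp = [Sr²⁺]^3[PO₄³⁻]^2 = (3s)^3 · (2s)^2 = 108s^5
Ksp = 108 × (1.5×10⁻⁶)^5 = 8.2×10⁻²⁸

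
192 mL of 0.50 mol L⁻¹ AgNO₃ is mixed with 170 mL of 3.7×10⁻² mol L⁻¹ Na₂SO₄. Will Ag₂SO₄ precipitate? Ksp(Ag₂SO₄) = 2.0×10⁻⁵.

Total volume after mixing = 192 + 170 = 362 mL.
[Ag⁺] = (0.50)(192)/362 = 0.27 mol L⁻¹
[SO₄²⁻] = (3.7×10⁻²)(170)/362 = 1.7×10⁻² mol L⁻¹
Q = [Ag⁺]^2[SO₄²⁻] = 1.2×10⁻³
Since Q (1.2×10⁻³) exceeds Ksp (2.0×10⁻⁵), Ag₂SO₄ will precipitate.

Yes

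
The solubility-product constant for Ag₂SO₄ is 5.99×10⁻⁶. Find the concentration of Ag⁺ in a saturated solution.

2.29×10⁻² M

Ag₂SO₄(s) ⇌ 2 Ag⁺(aq) + SO₄²⁻(aq)
With molar solubility s: [Ag⁺] = 2s, [SO₄²⁻] = s.
Ksp = [Ag⁺]^2[SO₄²⁻] = (2s)^2 · s = 4s^3 = 5.99×10⁻⁶
s = 1.14×10⁻² M
[Ag⁺] = 2s = 2.29×10⁻² M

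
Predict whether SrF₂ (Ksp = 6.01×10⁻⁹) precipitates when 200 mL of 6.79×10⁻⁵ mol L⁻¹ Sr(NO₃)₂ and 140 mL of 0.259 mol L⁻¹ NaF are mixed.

Yes

After mixing, V = 200 mL + 140 mL = 340 mL.
[Sr²⁺] = (6.79×10⁻⁵)(200)/340 = 3.99×10⁻⁵ mol L⁻¹
[F⁻] = (0.259)(140)/340 = 0.107 mol L⁻¹
Q = [Sr²⁺][F⁻]^2 = 4.54×10⁻⁷
Since Q (4.54×10⁻⁷) exceeds Ksp (6.01×10⁻⁹), SrF₂ will precipitate.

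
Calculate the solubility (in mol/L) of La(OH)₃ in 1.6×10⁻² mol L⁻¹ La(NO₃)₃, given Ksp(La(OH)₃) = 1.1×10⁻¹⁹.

La(OH)₃(s) ⇌ La³⁺(aq) + 3 OH⁻(aq)
The solution already contains La³⁺ at 1.6×10⁻² mol L⁻¹. Let s be the molar solubility of La(OH)₃.
[La³⁺] ≈ 1.6×10⁻² mol L⁻¹ (common ion dominates); [OH⁻] = 3s.
Ksp = [La³⁺][OH⁻]^3 = (1.6×10⁻²)(3s)^3
(3s)^3 = 1.1×10⁻¹⁹ / (1.6×10⁻²) = 6.9×10⁻¹⁸
s = 6.3×10⁻⁷ mol L⁻¹

6.3×10⁻⁷ M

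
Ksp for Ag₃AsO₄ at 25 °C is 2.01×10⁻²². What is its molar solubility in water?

Ag₃AsO₄(s) ⇌ 3 Ag⁺(aq) + AsO₄³⁻(aq)
Call the molar solubility s, so that [Ag⁺] = 3s and [AsO₄³⁻] = s.
Ksp = [Ag⁺]^3[AsO₄³⁻] = (3s)^3 · s = 27s^4
27s^4 = 2.01×10⁻²²  ⇒  s^4 = 7.44×10⁻²⁴
Taking the 4th root, s = 1.65×10⁻⁶ M.

1.65×10⁻⁶ M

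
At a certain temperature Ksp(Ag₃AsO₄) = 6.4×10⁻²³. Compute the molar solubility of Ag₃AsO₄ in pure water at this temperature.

Ag₃AsO₄(s) ⇌ 3 Ag⁺(aq) + AsO₄³⁻(aq)
If s mol/L of Ag₃AsO₄ dissolves, [Ag⁺] = 3s and [AsO₄³⁻] = s.
Ksp = [Ag⁺]^3[AsO₄³⁻] = (3s)^3 · s = 27s^4
27s^4 = 6.4×10⁻²³  ⇒  s^4 = 2.4×10⁻²⁴
Taking the 4th root, s = 1.2×10⁻⁶ mol L⁻¹.

1.2×10⁻⁶ M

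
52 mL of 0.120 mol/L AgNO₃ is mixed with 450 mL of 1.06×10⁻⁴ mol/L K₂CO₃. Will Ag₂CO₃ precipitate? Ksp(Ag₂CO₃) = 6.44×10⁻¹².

Yes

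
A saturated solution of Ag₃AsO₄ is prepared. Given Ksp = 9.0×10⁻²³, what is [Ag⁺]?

4.1×10⁻⁶ M

Ag₃AsO₄(s) ⇌ 3 Ag⁺(aq) + AsO₄³⁻(aq)
If s mol/L of Ag₃AsO₄ dissolves, [Ag⁺] = 3s and [AsO₄³⁻] = s.
Ksp = [Ag⁺]^3[AsO₄³⁻] = (3s)^3 · s = 27s^4 = 9.0×10⁻²³
s = 1.4×10⁻⁶ mol L⁻¹
[Ag⁺] = 3s = 4.1×10⁻⁶ mol L⁻¹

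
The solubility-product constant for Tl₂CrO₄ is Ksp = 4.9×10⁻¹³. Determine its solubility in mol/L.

Tl₂CrO₄(s) ⇌ 2 Tl⁺(aq) + CrO₄²⁻(aq)
Let s be the molar solubility. Then [Tl⁺] = 2s and [CrO₄²⁻] = s.
Ksp = [Tl⁺]^2[CrO₄²⁻] = (2s)^2 · s = 4s^3
4s^3 = 4.9×10⁻¹³  ⇒  s^3 = 1.2×10⁻¹³
s = 5.0×10⁻⁵ mol L⁻¹

5.0×10⁻⁵ M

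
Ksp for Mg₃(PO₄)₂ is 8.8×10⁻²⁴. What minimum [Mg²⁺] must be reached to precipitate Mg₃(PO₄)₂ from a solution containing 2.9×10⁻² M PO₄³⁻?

A salt starts to precipitate once the ion product Q reaches its Ksp.
Mg₃(PO₄)₂(s) ⇌ 3 Mg²⁺(aq) + 2 PO₄³⁻(aq)
Ksp = [Mg²⁺]^3[PO₄³⁻]^2 = [Mg²⁺]^3(2.9×10⁻²)^2
[Mg²⁺]^3 = 8.8×10⁻²⁴ / (2.9×10⁻²)^2 = 1.0×10⁻²⁰
[Mg²⁺] = 2.2×10⁻⁷ M

2.2×10⁻⁷ M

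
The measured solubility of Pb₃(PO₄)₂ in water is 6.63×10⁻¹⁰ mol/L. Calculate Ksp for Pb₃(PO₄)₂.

Ksp = 1.38×10⁻⁴⁴

Pb₃(PO₄)₂(s) ⇌ 3 Pb²⁺(aq) + 2 PO₄³⁻(aq)
If s mol/L of Pb₃(PO₄)₂ dissolves, [Pb²⁺] = 3s and [PO₄³⁻] = 2s.
Ksp = [Pb²⁺]^3[PO₄³⁻]^2 = (3s)^3 · (2s)^2 = 108s^5
Ksp = 108 × (6.63×10⁻¹⁰)^5 = 1.38×10⁻⁴⁴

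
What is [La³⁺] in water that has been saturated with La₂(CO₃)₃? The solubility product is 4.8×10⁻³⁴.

1.7×10⁻⁷ M

La₂(CO₃)₃(s) ⇌ 2 La³⁺(aq) + 3 CO₃²⁻(aq)
Let s be the molar solubility. Then [La³⁺] = 2s and [CO₃²⁻] = 3s.
Ksp = [La³⁺]^2[CO₃²⁻]^3 = (2s)^2 · (3s)^3 = 108s^5 = 4.8×10⁻³⁴
s = 8.5×10⁻⁸ mol L⁻¹
[La³⁺] = 2s = 1.7×10⁻⁷ mol L⁻¹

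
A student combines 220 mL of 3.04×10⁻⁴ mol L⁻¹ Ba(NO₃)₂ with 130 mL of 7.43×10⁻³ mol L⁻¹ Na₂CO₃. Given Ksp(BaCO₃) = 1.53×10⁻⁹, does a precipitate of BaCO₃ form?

Yes

After mixing, V = 220 mL + 130 mL = 350 mL.
[Ba²⁺] = (3.04×10⁻⁴)(220)/350 = 1.91×10⁻⁴ mol L⁻¹
[CO₃²⁻] = (7.43×10⁻³)(130)/350 = 2.76×10⁻³ mol L⁻¹
Q = [Ba²⁺][CO₃²⁻] = 5.27×10⁻⁷
Since Q (5.27×10⁻⁷) exceeds Ksp (1.53×10⁻⁹), BaCO₃ will precipitate.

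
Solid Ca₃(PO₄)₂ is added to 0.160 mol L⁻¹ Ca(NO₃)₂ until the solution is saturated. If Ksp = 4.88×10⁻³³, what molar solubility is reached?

Ca₃(PO₄)₂(s) ⇌ 3 Ca²⁺(aq) + 2 PO₄³⁻(aq)
With Ca²⁺ already at 0.160 mol L⁻¹ and s small, take [Ca²⁺] ≈ 0.160 mol L⁻¹ and [PO₄³⁻] = 2s.
Ksp = [Ca²⁺]^3[PO₄³⁻]^2 = (0.160)^3(2s)^2
(2s)^2 = 4.88×10⁻³³ / (0.160)^3 = 1.19×10⁻³⁰
s = 5.46×10⁻¹⁶ mol L⁻¹

5.46×10⁻¹⁶ M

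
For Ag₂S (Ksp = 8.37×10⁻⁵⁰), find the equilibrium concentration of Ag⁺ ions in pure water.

Ag₂S(s) ⇌ 2 Ag⁺(aq) + S²⁻(aq)
With molar solubility s: [Ag⁺] = 2s, [S²⁻] = s.
Ksp = [Ag⁺]^2[S²⁻] = (2s)^2 · s = 4s^3 = 8.37×10⁻⁵⁰
s = 2.76×10⁻¹⁷ mol/L
[Ag⁺] = 2s = 5.51×10⁻¹⁷ mol/L

5.51×10⁻¹⁷ M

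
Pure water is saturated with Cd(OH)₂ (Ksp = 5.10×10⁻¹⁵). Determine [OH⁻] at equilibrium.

2.17×10⁻⁵ M

Cd(OH)₂(s) ⇌ Cd²⁺(aq) + 2 OH⁻(aq)
Call the molar solubility s, so that [Cd²⁺] = s and [OH⁻] = 2s.
Ksp = [Cd²⁺][OH⁻]^2 = s · (2s)^2 = 4s^3 = 5.10×10⁻¹⁵
s = 1.08×10⁻⁵ mol L⁻¹
[OH⁻] = 2s = 2.17×10⁻⁵ mol L⁻¹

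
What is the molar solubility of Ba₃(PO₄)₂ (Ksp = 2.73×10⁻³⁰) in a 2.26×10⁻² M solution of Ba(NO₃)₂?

Ba₃(PO₄)₂(s) ⇌ 3 Ba²⁺(aq) + 2 PO₄³⁻(aq)
Let s be the solubility of Ba₃(PO₄)₂ here. The common ion gives [Ba²⁺] ≈ 2.26×10⁻² M, and [PO₄³⁻] = 2s.
Ksp = [Ba²⁺]^3[PO₄³⁻]^2 = (2.26×10⁻²)^3(2s)^2
(2s)^2 = 2.73×10⁻³⁰ / (2.26×10⁻²)^3 = 2.37×10⁻²⁵
s = 2.43×10⁻¹³ M

2.43×10⁻¹³ M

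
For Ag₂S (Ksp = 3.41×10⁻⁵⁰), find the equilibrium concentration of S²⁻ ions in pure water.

2.04×10⁻¹⁷ M

Ag₂S(s) ⇌ 2 Ag⁺(aq) + S²⁻(aq)
With molar solubility s: [Ag⁺] = 2s, [S²⁻] = s.
Ksp = [Ag⁺]^2[S²⁻] = (2s)^2 · s = 4s^3 = 3.41×10⁻⁵⁰
s = 2.04×10⁻¹⁷ mol/L
[S²⁻] = s = 2.04×10⁻¹⁷ mol/L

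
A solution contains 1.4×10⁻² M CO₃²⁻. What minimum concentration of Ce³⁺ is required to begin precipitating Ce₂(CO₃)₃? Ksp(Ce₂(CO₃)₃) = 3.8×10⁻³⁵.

3.7×10⁻¹⁵ M

The threshold for precipitation is Q = Ksp.
Ce₂(CO₃)₃(s) ⇌ 2 Ce³⁺(aq) + 3 CO₃²⁻(aq)
Ksp = [Ce³⁺]^2[CO₃²⁻]^3 = [Ce³⁺]^2(1.4×10⁻²)^3
[Ce³⁺]^2 = 3.8×10⁻³⁵ / (1.4×10⁻²)^3 = 1.4×10⁻²⁹
[Ce³⁺] = 3.7×10⁻¹⁵ M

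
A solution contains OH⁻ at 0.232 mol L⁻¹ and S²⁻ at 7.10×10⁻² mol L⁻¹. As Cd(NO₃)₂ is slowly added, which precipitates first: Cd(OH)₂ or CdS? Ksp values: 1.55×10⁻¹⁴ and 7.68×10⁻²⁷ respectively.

CdS

The threshold for precipitation is Q = Ksp.
For Cd(OH)₂: [Cd²⁺] = (Ksp/[OH⁻]^2) = 2.88×10⁻¹³ mol L⁻¹
For CdS: [Cd²⁺] = (Ksp/[S²⁻]) = 1.08×10⁻²⁵ mol L⁻¹
The smaller threshold [Cd²⁺] is reached first, so CdS precipitates first.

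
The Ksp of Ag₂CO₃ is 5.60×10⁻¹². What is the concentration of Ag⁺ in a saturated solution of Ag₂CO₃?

2.24×10⁻⁴ M

Ag₂CO₃(s) ⇌ 2 Ag⁺(aq) + CO₃²⁻(aq)
If s mol/L of Ag₂CO₃ dissolves, [Ag⁺] = 2s and [CO₃²⁻] = s.
Ksp = [Ag⁺]^2[CO₃²⁻] = (2s)^2 · s = 4s^3 = 5.60×10⁻¹²
s = 1.12×10⁻⁴ mol L⁻¹
[Ag⁺] = 2s = 2.24×10⁻⁴ mol L⁻¹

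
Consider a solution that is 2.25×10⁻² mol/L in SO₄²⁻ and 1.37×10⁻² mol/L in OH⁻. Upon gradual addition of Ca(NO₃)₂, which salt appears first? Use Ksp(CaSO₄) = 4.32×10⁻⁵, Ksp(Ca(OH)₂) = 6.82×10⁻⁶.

Each salt precipitates once Q = Ksp for that salt.
For CaSO₄: [Ca²⁺] = (Ksp/[SO₄²⁻]) = 1.92×10⁻³ mol/L
For Ca(OH)₂: [Ca²⁺] = (Ksp/[OH⁻]^2) = 3.63×10⁻² mol/L
Since CaSO₄ needs less Ca²⁺ to reach saturation, it precipitates first.

CaSO₄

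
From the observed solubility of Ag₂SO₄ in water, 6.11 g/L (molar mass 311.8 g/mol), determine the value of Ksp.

Ksp = 3.01×10⁻⁵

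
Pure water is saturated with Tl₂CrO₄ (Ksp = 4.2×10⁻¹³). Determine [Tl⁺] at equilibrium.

9.4×10⁻⁵ M

Tl₂CrO₄(s) ⇌ 2 Tl⁺(aq) + CrO₄²⁻(aq)
For each mole of Tl₂CrO₄ that dissolves per liter, [Tl⁺] = 2s and [CrO₄²⁻] = s; let s denote this solubility.
Ksp = [Tl⁺]^2[CrO₄²⁻] = (2s)^2 · s = 4s^3 = 4.2×10⁻¹³
s = 4.7×10⁻⁵ mol/L
[Tl⁺] = 2s = 9.4×10⁻⁵ mol/L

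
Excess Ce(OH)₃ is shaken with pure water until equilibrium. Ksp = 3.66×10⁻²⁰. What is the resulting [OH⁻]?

1.82×10⁻⁵ M

Ce(OH)₃(s) ⇌ Ce³⁺(aq) + 3 OH⁻(aq)
If s mol/L of Ce(OH)₃ dissolves, [Ce³⁺] = s and [OH⁻] = 3s.
Ksp = [Ce³⁺][OH⁻]^3 = s · (3s)^3 = 27s^4 = 3.66×10⁻²⁰
s = 6.07×10⁻⁶ mol/L
[OH⁻] = 3s = 1.82×10⁻⁵ mol/L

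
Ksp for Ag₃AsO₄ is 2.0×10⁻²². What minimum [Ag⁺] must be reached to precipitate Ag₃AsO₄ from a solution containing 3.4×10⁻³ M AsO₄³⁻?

3.9×10⁻⁷ M

Each salt precipitates once Q = Ksp for that salt.
Ag₃AsO₄(s) ⇌ 3 Ag⁺(aq) + AsO₄³⁻(aq)
Ksp = [Ag⁺]^3[AsO₄³⁻] = [Ag⁺]^3(3.4×10⁻³)
[Ag⁺]^3 = 2.0×10⁻²² / (3.4×10⁻³) = 5.9×10⁻²⁰
[Ag⁺] = 3.9×10⁻⁷ M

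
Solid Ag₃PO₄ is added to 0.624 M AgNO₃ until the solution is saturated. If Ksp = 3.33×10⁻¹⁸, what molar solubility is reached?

1.37×10⁻¹⁷ M

Ag₃PO₄(s) ⇌ 3 Ag⁺(aq) + PO₄³⁻(aq)
With Ag⁺ already at 0.624 M and s small, take [Ag⁺] ≈ 0.624 M and [PO₄³⁻] = s.
Ksp = [Ag⁺]^3[PO₄³⁻] = (0.624)^3s
s = 3.33×10⁻¹⁸ / (0.624)^3 = 1.37×10⁻¹⁷
s = 1.37×10⁻¹⁷ M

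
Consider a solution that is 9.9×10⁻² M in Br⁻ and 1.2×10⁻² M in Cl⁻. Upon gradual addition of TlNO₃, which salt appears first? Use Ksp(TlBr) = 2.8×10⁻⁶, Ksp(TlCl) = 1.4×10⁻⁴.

TlBr

Precipitation of each salt begins when its ion product equals Ksp.
For TlBr: [Tl⁺] = (Ksp/[Br⁻]) = 2.8×10⁻⁵ M
For TlCl: [Tl⁺] = (Ksp/[Cl⁻]) = 1.2×10⁻² M
Since TlBr needs less Tl⁺ to reach saturation, it precipitates first.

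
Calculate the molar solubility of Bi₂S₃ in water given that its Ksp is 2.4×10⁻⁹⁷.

Bi₂S₃(s) ⇌ 2 Bi³⁺(aq) + 3 S²⁻(aq)
For each mole of Bi₂S₃ that dissolves per liter, [Bi³⁺] = 2s and [S²⁻] = 3s; let s denote this solubility.
Ksp = [Bi³⁺]^2[S²⁻]^3 = (2s)^2 · (3s)^3 = 108s^5
108s^5 = 2.4×10⁻⁹⁷  ⇒  s^5 = 2.2×10⁻⁹⁹
s = (2.2×10⁻⁹⁹)^(1/5) = 1.9×10⁻²⁰ mol/L

1.9×10⁻²⁰ M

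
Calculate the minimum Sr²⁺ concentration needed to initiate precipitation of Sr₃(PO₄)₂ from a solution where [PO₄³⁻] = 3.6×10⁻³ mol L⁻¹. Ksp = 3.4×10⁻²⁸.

Precipitation begins when Q = Ksp.
Sr₃(PO₄)₂(s) ⇌ 3 Sr²⁺(aq) + 2 PO₄³⁻(aq)
Ksp = [Sr²⁺]^3[PO₄³⁻]^2 = [Sr²⁺]^3(3.6×10⁻³)^2
[Sr²⁺]^3 = 3.4×10⁻²⁸ / (3.6×10⁻³)^2 = 2.6×10⁻²³
[Sr²⁺] = 3.0×10⁻⁸ mol L⁻¹

3.0×10⁻⁸ M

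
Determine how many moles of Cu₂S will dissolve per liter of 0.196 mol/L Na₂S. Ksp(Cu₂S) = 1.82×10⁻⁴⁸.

Cu₂S(s) ⇌ 2 Cu⁺(aq) + S²⁻(aq)
S²⁻ is already present at 0.196 mol/L. If s mol/L of Cu₂S dissolves, [Cu⁺] = 2s while [S²⁻] ≈ 0.196 mol/L.
Ksp = [Cu⁺]^2[S²⁻] = (2s)^2(0.196)
(2s)^2 = 1.82×10⁻⁴⁸ / (0.196) = 9.29×10⁻⁴⁸
s = 1.52×10⁻²⁴ mol/L

1.52×10⁻²⁴ M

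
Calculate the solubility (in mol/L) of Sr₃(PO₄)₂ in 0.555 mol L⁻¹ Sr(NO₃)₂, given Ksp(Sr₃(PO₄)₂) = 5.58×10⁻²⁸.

2.86×10⁻¹⁴ M

Sr₃(PO₄)₂(s) ⇌ 3 Sr²⁺(aq) + 2 PO₄³⁻(aq)
The solution already contains Sr²⁺ at 0.555 mol L⁻¹. Let s be the molar solubility of Sr₃(PO₄)₂.
[Sr²⁺] ≈ 0.555 mol L⁻¹ (common ion dominates); [PO₄³⁻] = 2s.
Ksp = [Sr²⁺]^3[PO₄³⁻]^2 = (0.555)^3(2s)^2
(2s)^2 = 5.58×10⁻²⁸ / (0.555)^3 = 3.26×10⁻²⁷
s = 2.86×10⁻¹⁴ mol L⁻¹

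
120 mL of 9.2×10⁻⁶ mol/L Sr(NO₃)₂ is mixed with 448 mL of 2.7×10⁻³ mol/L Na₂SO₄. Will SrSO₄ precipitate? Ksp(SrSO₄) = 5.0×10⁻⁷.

No

After mixing, V = 120 mL + 448 mL = 568 mL.
[Sr²⁺] = (9.2×10⁻⁶)(120)/568 = 1.9×10⁻⁶ mol/L
[SO₄²⁻] = (2.7×10⁻³)(448)/568 = 2.1×10⁻³ mol/L
Q = [Sr²⁺][SO₄²⁻] = 4.1×10⁻⁹
Q < Ksp (4.1×10⁻⁹ vs 5.0×10⁻⁷); the solution remains unsaturated and no precipitate forms.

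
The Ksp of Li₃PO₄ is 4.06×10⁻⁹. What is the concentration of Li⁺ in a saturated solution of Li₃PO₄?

1.05×10⁻² M

Li₃PO₄(s) ⇌ 3 Li⁺(aq) + PO₄³⁻(aq)
If s mol/L of Li₃PO₄ dissolves, [Li⁺] = 3s and [PO₄³⁻] = s.
Ksp = [Li⁺]^3[PO₄³⁻] = (3s)^3 · s = 27s^4 = 4.06×10⁻⁹
s = 3.50×10⁻³ M
[Li⁺] = 3s = 1.05×10⁻² M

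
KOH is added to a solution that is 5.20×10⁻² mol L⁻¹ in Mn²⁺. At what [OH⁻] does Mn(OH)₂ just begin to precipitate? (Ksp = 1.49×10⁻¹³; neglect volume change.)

1.69×10⁻⁶ M

Each salt precipitates once Q = Ksp for that salt.
Mn(OH)₂(s) ⇌ Mn²⁺(aq) + 2 OH⁻(aq)
Ksp = [Mn²⁺][OH⁻]^2 = [OH⁻]^2(5.20×10⁻²)
[OH⁻]^2 = 1.49×10⁻¹³ / (5.20×10⁻²) = 2.87×10⁻¹²
[OH⁻] = 1.69×10⁻⁶ mol L⁻¹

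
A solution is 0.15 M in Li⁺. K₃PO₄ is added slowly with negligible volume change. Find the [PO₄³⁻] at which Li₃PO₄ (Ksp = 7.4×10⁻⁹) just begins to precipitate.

2.2×10⁻⁶ M

A salt starts to precipitate once the ion product Q reaches its Ksp.
Li₃PO₄(s) ⇌ 3 Li⁺(aq) + PO₄³⁻(aq)
Ksp = [Li⁺]^3[PO₄³⁻] = [PO₄³⁻](0.15)^3
[PO₄³⁻] = 7.4×10⁻⁹ / (0.15)^3 = 2.2×10⁻⁶
[PO₄³⁻] = 2.2×10⁻⁶ M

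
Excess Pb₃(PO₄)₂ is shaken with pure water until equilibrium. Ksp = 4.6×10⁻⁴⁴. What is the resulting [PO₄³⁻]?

1.7×10⁻⁹ M

Pb₃(PO₄)₂(s) ⇌ 3 Pb²⁺(aq) + 2 PO₄³⁻(aq)
Let s be the molar solubility. Then [Pb²⁺] = 3s and [PO₄³⁻] = 2s.
Ksp = [Pb²⁺]^3[PO₄³⁻]^2 = (3s)^3 · (2s)^2 = 108s^5 = 4.6×10⁻⁴⁴
s = 8.4×10⁻¹⁰ mol/L
[PO₄³⁻] = 2s = 1.7×10⁻⁹ mol/L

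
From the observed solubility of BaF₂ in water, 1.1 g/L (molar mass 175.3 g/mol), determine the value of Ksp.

Ksp = 9.9×10⁻⁷

s = (1.1 g L⁻¹)/(175.3 g mol⁻¹) = 6.275×10⁻³ M
BaF₂(s) ⇌ Ba²⁺(aq) + 2 F⁻(aq)
Let s be the molar solubility. Then [Ba²⁺] = s and [F⁻] = 2s.
Ksp = [Ba²⁺][F⁻]^2 = s · (2s)^2 = 4s^3
Ksp = 4 × (6.275×10⁻³)^3 = 9.9×10⁻⁷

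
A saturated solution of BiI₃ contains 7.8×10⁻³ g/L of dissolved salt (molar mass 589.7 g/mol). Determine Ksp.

Convert to molarity: s = 7.8×10⁻³ / 589.7 = 1.323×10⁻⁵ mol/L
BiI₃(s) ⇌ Bi³⁺(aq) + 3 I⁻(aq)
Call the molar solubility s, so that [Bi³⁺] = s and [I⁻] = 3s.
Ksp = [Bi³⁺][I⁻]^3 = s · (3s)^3 = 27s^4
Ksp = 27 × (1.323×10⁻⁵)^4 = 8.3×10⁻¹⁹

Ksp = 8.3×10⁻¹⁹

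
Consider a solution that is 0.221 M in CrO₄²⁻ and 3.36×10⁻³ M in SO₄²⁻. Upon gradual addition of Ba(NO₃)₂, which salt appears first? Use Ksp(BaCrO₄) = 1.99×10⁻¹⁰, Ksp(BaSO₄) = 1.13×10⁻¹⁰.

BaCrO₄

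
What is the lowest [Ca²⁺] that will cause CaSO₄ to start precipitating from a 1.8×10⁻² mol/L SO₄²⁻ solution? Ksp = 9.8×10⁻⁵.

5.4×10⁻³ M

Precipitation of each salt begins when its ion product equals Ksp.
CaSO₄(s) ⇌ Ca²⁺(aq) + SO₄²⁻(aq)
Ksp = [Ca²⁺][SO₄²⁻] = [Ca²⁺](1.8×10⁻²)
[Ca²⁺] = 9.8×10⁻⁵ / (1.8×10⁻²) = 5.4×10⁻³
[Ca²⁺] = 5.4×10⁻³ mol/L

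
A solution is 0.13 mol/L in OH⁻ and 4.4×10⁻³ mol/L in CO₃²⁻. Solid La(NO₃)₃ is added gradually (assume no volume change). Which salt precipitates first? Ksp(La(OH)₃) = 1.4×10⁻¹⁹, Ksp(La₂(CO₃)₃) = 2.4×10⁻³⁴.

La(OH)₃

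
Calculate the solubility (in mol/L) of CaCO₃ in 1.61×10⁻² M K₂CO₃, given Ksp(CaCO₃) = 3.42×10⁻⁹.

2.12×10⁻⁷ M

CaCO₃(s) ⇌ Ca²⁺(aq) + CO₃²⁻(aq)
CO₃²⁻ is already present at 1.61×10⁻² M. If s mol/L of CaCO₃ dissolves, [Ca²⁺] = s while [CO₃²⁻] ≈ 1.61×10⁻² M.
Ksp = [Ca²⁺][CO₃²⁻] = s(1.61×10⁻²)
s = 3.42×10⁻⁹ / (1.61×10⁻²) = 2.12×10⁻⁷
s = 2.12×10⁻⁷ M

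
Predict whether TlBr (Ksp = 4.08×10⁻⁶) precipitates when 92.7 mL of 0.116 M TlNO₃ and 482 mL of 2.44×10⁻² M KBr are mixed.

After mixing, V = 92.7 mL + 482 mL = 574.7 mL.
[Tl⁺] = (0.116)(92.7)/574.7 = 1.87×10⁻² M
[Br⁻] = (2.44×10⁻²)(482)/574.7 = 2.05×10⁻² M
Q = [Tl⁺][Br⁻] = 3.83×10⁻⁴
Because Q > Ksp (3.83×10⁻⁴ vs 4.08×10⁻⁶), a precipitate of TlBr forms.

Yes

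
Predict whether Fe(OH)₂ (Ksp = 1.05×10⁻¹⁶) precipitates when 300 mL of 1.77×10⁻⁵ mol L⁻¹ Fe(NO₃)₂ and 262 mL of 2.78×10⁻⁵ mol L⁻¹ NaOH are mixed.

After mixing, V = 300 mL + 262 mL = 562 mL.
[Fe²⁺] = (1.77×10⁻⁵)(300)/562 = 9.45×10⁻⁶ mol L⁻¹
[OH⁻] = (2.78×10⁻⁵)(262)/562 = 1.30×10⁻⁵ mol L⁻¹
Q = [Fe²⁺][OH⁻]^2 = 1.59×10⁻¹⁵
Because Q > Ksp (1.59×10⁻¹⁵ vs 1.05×10⁻¹⁶), a precipitate of Fe(OH)₂ forms.

Yes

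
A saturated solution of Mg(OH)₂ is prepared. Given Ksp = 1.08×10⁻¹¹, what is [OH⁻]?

2.78×10⁻⁴ M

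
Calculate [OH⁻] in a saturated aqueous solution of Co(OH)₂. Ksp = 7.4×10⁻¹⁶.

Co(OH)₂(s) ⇌ Co²⁺(aq) + 2 OH⁻(aq)
Call the molar solubility s, so that [Co²⁺] = s and [OH⁻] = 2s.
Ksp = [Co²⁺][OH⁻]^2 = s · (2s)^2 = 4s^3 = 7.4×10⁻¹⁶
s = 5.7×10⁻⁶ mol L⁻¹
[OH⁻] = 2s = 1.1×10⁻⁵ mol L⁻¹

1.1×10⁻⁵ M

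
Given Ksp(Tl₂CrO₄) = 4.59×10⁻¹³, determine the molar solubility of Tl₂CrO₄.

4.86×10⁻⁵ M

Tl₂CrO₄(s) ⇌ 2 Tl⁺(aq) + CrO₄²⁻(aq)
Let s be the molar solubility. Then [Tl⁺] = 2s and [CrO₄²⁻] = s.
Ksp = [Tl⁺]^2[CrO₄²⁻] = (2s)^2 · s = 4s^3
4s^3 = 4.59×10⁻¹³  ⇒  s^3 = 1.15×10⁻¹³
s = 4.86×10⁻⁵ mol/L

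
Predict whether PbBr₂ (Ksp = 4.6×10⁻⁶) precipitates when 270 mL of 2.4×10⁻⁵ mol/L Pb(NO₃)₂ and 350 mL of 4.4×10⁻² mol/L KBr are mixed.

No

Total volume after mixing = 270 + 350 = 620 mL.
[Pb²⁺] = (2.4×10⁻⁵)(270)/620 = 1.0×10⁻⁵ mol/L
[Br⁻] = (4.4×10⁻²)(350)/620 = 2.5×10⁻² mol/L
Q = [Pb²⁺][Br⁻]^2 = 6.4×10⁻⁹
Q = 6.4×10⁻⁹ < Ksp = 4.6×10⁻⁶, so the solution is unsaturated and no precipitate forms.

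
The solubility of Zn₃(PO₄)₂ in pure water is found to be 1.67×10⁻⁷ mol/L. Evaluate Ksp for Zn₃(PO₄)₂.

Zn₃(PO₄)₂(s) ⇌ 3 Zn²⁺(aq) + 2 PO₄³⁻(aq)
Let s be the molar solubility. Then [Zn²⁺] = 3s and [PO₄³⁻] = 2s.
Ksp = [Zn²⁺]^3[PO₄³⁻]^2 = (3s)^3 · (2s)^2 = 108s^5
Ksp = 108 × (1.67×10⁻⁷)^5 = 1.40×10⁻³²

Ksp = 1.40×10⁻³²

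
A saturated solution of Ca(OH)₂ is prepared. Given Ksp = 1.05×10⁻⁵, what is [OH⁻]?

Ca(OH)₂(s) ⇌ Ca²⁺(aq) + 2 OH⁻(aq)
If s mol/L of Ca(OH)₂ dissolves, [Ca²⁺] = s and [OH⁻] = 2s.
Ksp = [Ca²⁺][OH⁻]^2 = s · (2s)^2 = 4s^3 = 1.05×10⁻⁵
s = 1.38×10⁻² mol/L
[OH⁻] = 2s = 2.76×10⁻² mol/L

2.76×10⁻² M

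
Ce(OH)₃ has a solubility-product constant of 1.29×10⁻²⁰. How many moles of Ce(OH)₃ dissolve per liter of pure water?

4.68×10⁻⁶ M

Ce(OH)₃(s) ⇌ Ce³⁺(aq) + 3 OH⁻(aq)
If s mol/L of Ce(OH)₃ dissolves, [Ce³⁺] = s and [OH⁻] = 3s.
Ksp = [Ce³⁺][OH⁻]^3 = s · (3s)^3 = 27s^4
27s^4 = 1.29×10⁻²⁰  ⇒  s^4 = 4.78×10⁻²²
Taking the 4th root, s = 4.68×10⁻⁶ mol/L.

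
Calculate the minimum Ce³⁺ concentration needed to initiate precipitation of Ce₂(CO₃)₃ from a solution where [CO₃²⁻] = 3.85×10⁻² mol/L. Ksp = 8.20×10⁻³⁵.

Each salt precipitates once Q = Ksp for that salt.
Ce₂(CO₃)₃(s) ⇌ 2 Ce³⁺(aq) + 3 CO₃²⁻(aq)
Ksp = [Ce³⁺]^2[CO₃²⁻]^3 = [Ce³⁺]^2(3.85×10⁻²)^3
[Ce³⁺]^2 = 8.20×10⁻³⁵ / (3.85×10⁻²)^3 = 1.44×10⁻³⁰
[Ce³⁺] = 1.20×10⁻¹⁵ mol/L

1.20×10⁻¹⁵ M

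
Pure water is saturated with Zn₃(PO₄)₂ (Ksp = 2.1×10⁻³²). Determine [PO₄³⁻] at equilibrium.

Zn₃(PO₄)₂(s) ⇌ 3 Zn²⁺(aq) + 2 PO₄³⁻(aq)
For each mole of Zn₃(PO₄)₂ that dissolves per liter, [Zn²⁺] = 3s and [PO₄³⁻] = 2s; let s denote this solubility.
Ksp = [Zn²⁺]^3[PO₄³⁻]^2 = (3s)^3 · (2s)^2 = 108s^5 = 2.1×10⁻³²
s = 1.8×10⁻⁷ mol/L
[PO₄³⁻] = 2s = 3.6×10⁻⁷ mol/L

3.6×10⁻⁷ M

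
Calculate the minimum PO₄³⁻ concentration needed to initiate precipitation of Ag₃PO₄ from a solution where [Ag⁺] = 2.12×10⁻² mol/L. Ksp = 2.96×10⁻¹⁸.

3.11×10⁻¹³ M

The threshold for precipitation is Q = Ksp.
Ag₃PO₄(s) ⇌ 3 Ag⁺(aq) + PO₄³⁻(aq)
Ksp = [Ag⁺]^3[PO₄³⁻] = [PO₄³⁻](2.12×10⁻²)^3
[PO₄³⁻] = 2.96×10⁻¹⁸ / (2.12×10⁻²)^3 = 3.11×10⁻¹³
[PO₄³⁻] = 3.11×10⁻¹³ mol/L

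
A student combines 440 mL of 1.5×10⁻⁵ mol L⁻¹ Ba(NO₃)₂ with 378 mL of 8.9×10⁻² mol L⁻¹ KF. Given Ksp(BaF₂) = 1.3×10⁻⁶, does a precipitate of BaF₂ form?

After mixing, V = 440 mL + 378 mL = 818 mL.
[Ba²⁺] = (1.5×10⁻⁵)(440)/818 = 8.1×10⁻⁶ mol L⁻¹
[F⁻] = (8.9×10⁻²)(378)/818 = 4.1×10⁻² mol L⁻¹
Q = [Ba²⁺][F⁻]^2 = 1.4×10⁻⁸
Q = 1.4×10⁻⁸ < Ksp = 1.3×10⁻⁶, so the solution is unsaturated and no precipitate forms.

No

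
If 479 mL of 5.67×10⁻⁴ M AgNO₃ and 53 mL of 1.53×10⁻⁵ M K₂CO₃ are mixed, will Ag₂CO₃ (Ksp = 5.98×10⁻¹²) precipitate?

The combined volume is 532 mL.
[Ag⁺] = (5.67×10⁻⁴)(479)/532 = 5.11×10⁻⁴ M
[CO₃²⁻] = (1.53×10⁻⁵)(53)/532 = 1.52×10⁻⁶ M
Q = [Ag⁺]^2[CO₃²⁻] = 3.97×10⁻¹³
Since Q (3.97×10⁻¹³) is less than Ksp (5.98×10⁻¹²), no Ag₂CO₃ precipitates.

No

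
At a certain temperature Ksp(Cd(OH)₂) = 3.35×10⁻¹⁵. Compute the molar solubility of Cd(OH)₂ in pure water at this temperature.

Cd(OH)₂(s) ⇌ Cd²⁺(aq) + 2 OH⁻(aq)
With molar solubility s: [Cd²⁺] = s, [OH⁻] = 2s.
Ksp = [Cd²⁺][OH⁻]^2 = s · (2s)^2 = 4s^3
4s^3 = 3.35×10⁻¹⁵  ⇒  s^3 = 8.38×10⁻¹⁶
Taking the 3rd root, s = 9.43×10⁻⁶ mol L⁻¹.

9.43×10⁻⁶ M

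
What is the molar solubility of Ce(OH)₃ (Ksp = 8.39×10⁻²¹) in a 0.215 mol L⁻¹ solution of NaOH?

8.44×10⁻¹⁹ M

Ce(OH)₃(s) ⇌ Ce³⁺(aq) + 3 OH⁻(aq)
OH⁻ is already present at 0.215 mol L⁻¹. If s mol/L of Ce(OH)₃ dissolves, [Ce³⁺] = s while [OH⁻] ≈ 0.215 mol L⁻¹.
Ksp = [Ce³⁺][OH⁻]^3 = s(0.215)^3
s = 8.39×10⁻²¹ / (0.215)^3 = 8.44×10⁻¹⁹
s = 8.44×10⁻¹⁹ mol L⁻¹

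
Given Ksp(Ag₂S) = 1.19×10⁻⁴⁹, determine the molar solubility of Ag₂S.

3.10×10⁻¹⁷ M

Ag₂S(s) ⇌ 2 Ag⁺(aq) + S²⁻(aq)
Let s be the molar solubility. Then [Ag⁺] = 2s and [S²⁻] = s.
Ksp = [Ag⁺]^2[S²⁻] = (2s)^2 · s = 4s^3
4s^3 = 1.19×10⁻⁴⁹  ⇒  s^3 = 2.98×10⁻⁵⁰
Taking the 3rd root, s = 3.10×10⁻¹⁷ mol/L.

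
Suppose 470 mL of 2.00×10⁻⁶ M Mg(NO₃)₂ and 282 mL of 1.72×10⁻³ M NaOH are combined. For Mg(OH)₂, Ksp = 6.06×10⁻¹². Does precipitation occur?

No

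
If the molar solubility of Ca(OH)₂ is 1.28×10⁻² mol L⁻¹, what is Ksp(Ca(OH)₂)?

Ca(OH)₂(s) ⇌ Ca²⁺(aq) + 2 OH⁻(aq)
With molar solubility s: [Ca²⁺] = s, [OH⁻] = 2s.
Ksp = [Ca²⁺][OH⁻]^2 = s · (2s)^2 = 4s^3
Ksp = 4 × (1.28×10⁻²)^3 = 8.39×10⁻⁶

Ksp = 8.39×10⁻⁶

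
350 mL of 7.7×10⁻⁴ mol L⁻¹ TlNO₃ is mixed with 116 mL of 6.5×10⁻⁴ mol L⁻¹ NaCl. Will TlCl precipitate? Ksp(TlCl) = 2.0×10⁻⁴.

No

Total volume after mixing = 350 + 116 = 466 mL.
[Tl⁺] = (7.7×10⁻⁴)(350)/466 = 5.8×10⁻⁴ mol L⁻¹
[Cl⁻] = (6.5×10⁻⁴)(116)/466 = 1.6×10⁻⁴ mol L⁻¹
Q = [Tl⁺][Cl⁻] = 9.4×10⁻⁸
Q < Ksp (9.4×10⁻⁸ vs 2.0×10⁻⁴); the solution remains unsaturated and no precipitate forms.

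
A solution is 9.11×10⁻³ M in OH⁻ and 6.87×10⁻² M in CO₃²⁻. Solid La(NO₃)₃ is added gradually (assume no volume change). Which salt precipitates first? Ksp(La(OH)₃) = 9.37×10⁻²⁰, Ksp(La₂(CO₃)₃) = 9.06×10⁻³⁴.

Precipitation of each salt begins when its ion product equals Ksp.
For La(OH)₃: [La³⁺] = (Ksp/[OH⁻]^3) = 1.24×10⁻¹³ M
For La₂(CO₃)₃: [La³⁺] = (Ksp/[CO₃²⁻]^3)^(1/2) = 1.67×10⁻¹⁵ M
The smaller threshold [La³⁺] is reached first, so La₂(CO₃)₃ precipitates first.

La₂(CO₃)₃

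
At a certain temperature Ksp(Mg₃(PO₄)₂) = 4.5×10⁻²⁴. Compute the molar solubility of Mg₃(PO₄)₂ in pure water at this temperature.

8.4×10⁻⁶ M

Mg₃(PO₄)₂(s) ⇌ 3 Mg²⁺(aq) + 2 PO₄³⁻(aq)
For each mole of Mg₃(PO₄)₂ that dissolves per liter, [Mg²⁺] = 3s and [PO₄³⁻] = 2s; let s denote this solubility.
Ksp = [Mg²⁺]^3[PO₄³⁻]^2 = (3s)^3 · (2s)^2 = 108s^5
108s^5 = 4.5×10⁻²⁴  ⇒  s^5 = 4.2×10⁻²⁶
Taking the 5th root, s = 8.4×10⁻⁶ M.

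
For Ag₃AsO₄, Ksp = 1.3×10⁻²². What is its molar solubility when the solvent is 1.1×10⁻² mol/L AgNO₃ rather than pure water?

Ag₃AsO₄(s) ⇌ 3 Ag⁺(aq) + AsO₄³⁻(aq)
With Ag⁺ already at 1.1×10⁻² mol/L and s small, take [Ag⁺] ≈ 1.1×10⁻² mol/L and [AsO₄³⁻] = s.
Ksp = [Ag⁺]^3[AsO₄³⁻] = (1.1×10⁻²)^3s
s = 1.3×10⁻²² / (1.1×10⁻²)^3 = 9.8×10⁻¹⁷
s = 9.8×10⁻¹⁷ mol/L

9.8×10⁻¹⁷ M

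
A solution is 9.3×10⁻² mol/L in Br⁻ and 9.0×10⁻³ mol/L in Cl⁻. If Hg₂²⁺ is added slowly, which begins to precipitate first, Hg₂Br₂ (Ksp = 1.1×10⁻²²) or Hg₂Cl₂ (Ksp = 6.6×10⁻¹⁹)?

Precipitation of each salt begins when its ion product equals Ksp.
For Hg₂Br₂: [Hg₂²⁺] = (Ksp/[Br⁻]^2) = 1.3×10⁻²⁰ mol/L
For Hg₂Cl₂: [Hg₂²⁺] = (Ksp/[Cl⁻]^2) = 8.1×10⁻¹⁵ mol/L
Hg₂Br₂ requires the lower [Hg₂²⁺], so it precipitates first.

Hg₂Br₂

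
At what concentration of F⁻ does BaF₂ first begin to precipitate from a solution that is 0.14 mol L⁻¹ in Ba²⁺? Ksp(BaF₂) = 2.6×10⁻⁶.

4.3×10⁻³ M

Precipitation of each salt begins when its ion product equals Ksp.
BaF₂(s) ⇌ Ba²⁺(aq) + 2 F⁻(aq)
Ksp = [Ba²⁺][F⁻]^2 = [F⁻]^2(0.14)
[F⁻]^2 = 2.6×10⁻⁶ / (0.14) = 1.9×10⁻⁵
[F⁻] = 4.3×10⁻³ mol L⁻¹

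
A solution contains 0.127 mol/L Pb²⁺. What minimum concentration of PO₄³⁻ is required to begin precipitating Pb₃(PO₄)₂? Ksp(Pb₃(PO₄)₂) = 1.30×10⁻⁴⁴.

2.52×10⁻²¹ M

A salt starts to precipitate once the ion product Q reaches its Ksp.
Pb₃(PO₄)₂(s) ⇌ 3 Pb²⁺(aq) + 2 PO₄³⁻(aq)
Ksp = [Pb²⁺]^3[PO₄³⁻]^2 = [PO₄³⁻]^2(0.127)^3
[PO₄³⁻]^2 = 1.30×10⁻⁴⁴ / (0.127)^3 = 6.35×10⁻⁴²
[PO₄³⁻] = 2.52×10⁻²¹ mol/L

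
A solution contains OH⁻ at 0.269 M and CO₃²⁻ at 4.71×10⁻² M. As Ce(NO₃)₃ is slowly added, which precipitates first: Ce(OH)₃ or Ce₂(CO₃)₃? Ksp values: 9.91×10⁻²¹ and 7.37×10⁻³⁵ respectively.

Each salt precipitates once Q = Ksp for that salt.
For Ce(OH)₃: [Ce³⁺] = (Ksp/[OH⁻]^3) = 5.09×10⁻¹⁹ M
For Ce₂(CO₃)₃: [Ce³⁺] = (Ksp/[CO₃²⁻]^3)^(1/2) = 8.40×10⁻¹⁶ M
The smaller threshold [Ce³⁺] is reached first, so Ce(OH)₃ precipitates first.

Ce(OH)₃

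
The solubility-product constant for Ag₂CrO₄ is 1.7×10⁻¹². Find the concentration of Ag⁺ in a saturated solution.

1.5×10⁻⁴ M

Ag₂CrO₄(s) ⇌ 2 Ag⁺(aq) + CrO₄²⁻(aq)
Let s be the molar solubility. Then [Ag⁺] = 2s and [CrO₄²⁻] = s.
Ksp = [Ag⁺]^2[CrO₄²⁻] = (2s)^2 · s = 4s^3 = 1.7×10⁻¹²
s = 7.5×10⁻⁵ mol L⁻¹
[Ag⁺] = 2s = 1.5×10⁻⁴ mol L⁻¹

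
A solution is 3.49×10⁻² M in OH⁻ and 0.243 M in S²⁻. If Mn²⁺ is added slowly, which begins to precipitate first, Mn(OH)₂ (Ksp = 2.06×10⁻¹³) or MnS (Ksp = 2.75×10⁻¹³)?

Precipitation begins when Q = Ksp.
For Mn(OH)₂: [Mn²⁺] = (Ksp/[OH⁻]^2) = 1.69×10⁻¹⁰ M
For MnS: [Mn²⁺] = (Ksp/[S²⁻]) = 1.13×10⁻¹² M
MnS requires the lower [Mn²⁺], so it precipitates first.

MnS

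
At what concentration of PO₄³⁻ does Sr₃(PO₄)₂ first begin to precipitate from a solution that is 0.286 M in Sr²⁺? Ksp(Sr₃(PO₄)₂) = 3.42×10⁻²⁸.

1.21×10⁻¹³ M

Each salt precipitates once Q = Ksp for that salt.
Sr₃(PO₄)₂(s) ⇌ 3 Sr²⁺(aq) + 2 PO₄³⁻(aq)
Ksp = [Sr²⁺]^3[PO₄³⁻]^2 = [PO₄³⁻]^2(0.286)^3
[PO₄³⁻]^2 = 3.42×10⁻²⁸ / (0.286)^3 = 1.46×10⁻²⁶
[PO₄³⁻] = 1.21×10⁻¹³ M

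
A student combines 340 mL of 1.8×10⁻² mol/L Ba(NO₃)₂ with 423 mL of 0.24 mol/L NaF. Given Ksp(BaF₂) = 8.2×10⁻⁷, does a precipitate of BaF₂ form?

Yes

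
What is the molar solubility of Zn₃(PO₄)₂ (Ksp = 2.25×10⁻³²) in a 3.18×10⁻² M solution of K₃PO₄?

9.38×10⁻¹¹ M

Zn₃(PO₄)₂(s) ⇌ 3 Zn²⁺(aq) + 2 PO₄³⁻(aq)
Let s be the solubility of Zn₃(PO₄)₂ here. The common ion gives [PO₄³⁻] ≈ 3.18×10⁻² M, and [Zn²⁺] = 3s.
Ksp = [Zn²⁺]^3[PO₄³⁻]^2 = (3s)^3(3.18×10⁻²)^2
(3s)^3 = 2.25×10⁻³² / (3.18×10⁻²)^2 = 2.22×10⁻²⁹
s = 9.38×10⁻¹¹ M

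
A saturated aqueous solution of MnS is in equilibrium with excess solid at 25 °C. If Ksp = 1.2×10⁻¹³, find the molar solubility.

3.5×10⁻⁷ M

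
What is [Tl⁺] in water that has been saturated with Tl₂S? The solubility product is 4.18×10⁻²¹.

2.03×10⁻⁷ M

Tl₂S(s) ⇌ 2 Tl⁺(aq) + S²⁻(aq)
With molar solubility s: [Tl⁺] = 2s, [S²⁻] = s.
Ksp = [Tl⁺]^2[S²⁻] = (2s)^2 · s = 4s^3 = 4.18×10⁻²¹
s = 1.01×10⁻⁷ mol L⁻¹
[Tl⁺] = 2s = 2.03×10⁻⁷ mol L⁻¹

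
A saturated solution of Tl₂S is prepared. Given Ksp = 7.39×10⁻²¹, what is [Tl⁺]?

Tl₂S(s) ⇌ 2 Tl⁺(aq) + S²⁻(aq)
Let s be the molar solubility. Then [Tl⁺] = 2s and [S²⁻] = s.
Ksp = [Tl⁺]^2[S²⁻] = (2s)^2 · s = 4s^3 = 7.39×10⁻²¹
s = 1.23×10⁻⁷ mol L⁻¹
[Tl⁺] = 2s = 2.45×10⁻⁷ mol L⁻¹

2.45×10⁻⁷ M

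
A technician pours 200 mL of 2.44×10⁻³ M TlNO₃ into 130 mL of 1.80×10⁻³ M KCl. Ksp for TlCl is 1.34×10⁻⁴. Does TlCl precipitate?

No

After mixing, V = 200 mL + 130 mL = 330 mL.
[Tl⁺] = (2.44×10⁻³)(200)/330 = 1.48×10⁻³ M
[Cl⁻] = (1.80×10⁻³)(130)/330 = 7.09×10⁻⁴ M
Q = [Tl⁺][Cl⁻] = 1.05×10⁻⁶
Q = 1.05×10⁻⁶ < Ksp = 1.34×10⁻⁴, so the solution is unsaturated and no precipitate forms.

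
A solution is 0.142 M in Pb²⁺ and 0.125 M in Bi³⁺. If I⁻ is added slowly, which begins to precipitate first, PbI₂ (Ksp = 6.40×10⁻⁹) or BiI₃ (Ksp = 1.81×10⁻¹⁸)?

BiI₃

Precipitation of each salt begins when its ion product equals Ksp.
For PbI₂: [I⁻] = (Ksp/[Pb²⁺])^(1/2) = 2.12×10⁻⁴ M
For BiI₃: [I⁻] = (Ksp/[Bi³⁺])^(1/3) = 2.44×10⁻⁶ M
Since BiI₃ needs less I⁻ to reach saturation, it precipitates first.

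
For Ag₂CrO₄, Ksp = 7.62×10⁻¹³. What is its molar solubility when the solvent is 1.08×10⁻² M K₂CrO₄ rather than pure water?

Ag₂CrO₄(s) ⇌ 2 Ag⁺(aq) + CrO₄²⁻(aq)
With CrO₄²⁻ already at 1.08×10⁻² M and s small, take [CrO₄²⁻] ≈ 1.08×10⁻² M and [Ag⁺] = 2s.
Ksp = [Ag⁺]^2[CrO₄²⁻] = (2s)^2(1.08×10⁻²)
(2s)^2 = 7.62×10⁻¹³ / (1.08×10⁻²) = 7.06×10⁻¹¹
s = 4.20×10⁻⁶ M

4.20×10⁻⁶ M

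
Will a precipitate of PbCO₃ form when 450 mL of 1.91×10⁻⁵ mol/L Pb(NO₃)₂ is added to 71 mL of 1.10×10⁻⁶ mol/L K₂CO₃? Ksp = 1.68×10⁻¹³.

Yes

Total volume after mixing = 450 + 71 = 521 mL.
[Pb²⁺] = (1.91×10⁻⁵)(450)/521 = 1.65×10⁻⁵ mol/L
[CO₃²⁻] = (1.10×10⁻⁶)(71)/521 = 1.50×10⁻⁷ mol/L
Q = [Pb²⁺][CO₃²⁻] = 2.47×10⁻¹²
Since Q (2.47×10⁻¹²) exceeds Ksp (1.68×10⁻¹³), PbCO₃ will precipitate.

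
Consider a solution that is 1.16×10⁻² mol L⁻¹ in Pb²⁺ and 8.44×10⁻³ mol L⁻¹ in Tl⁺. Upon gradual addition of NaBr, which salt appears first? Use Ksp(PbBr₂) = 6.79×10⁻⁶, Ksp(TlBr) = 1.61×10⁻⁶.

TlBr

Precipitation of each salt begins when its ion product equals Ksp.
For PbBr₂: [Br⁻] = (Ksp/[Pb²⁺])^(1/2) = 2.42×10⁻² mol L⁻¹
For TlBr: [Br⁻] = (Ksp/[Tl⁺]) = 1.91×10⁻⁴ mol L⁻¹
Since TlBr needs less Br⁻ to reach saturation, it precipitates first.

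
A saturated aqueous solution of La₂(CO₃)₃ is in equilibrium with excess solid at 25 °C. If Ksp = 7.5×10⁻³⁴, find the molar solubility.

9.3×10⁻⁸ M

La₂(CO₃)₃(s) ⇌ 2 La³⁺(aq) + 3 CO₃²⁻(aq)
With molar solubility s: [La³⁺] = 2s, [CO₃²⁻] = 3s.
Ksp = [La³⁺]^2[CO₃²⁻]^3 = (2s)^2 · (3s)^3 = 108s^5
108s^5 = 7.5×10⁻³⁴  ⇒  s^5 = 6.9×10⁻³⁶
s = 9.3×10⁻⁸ mol L⁻¹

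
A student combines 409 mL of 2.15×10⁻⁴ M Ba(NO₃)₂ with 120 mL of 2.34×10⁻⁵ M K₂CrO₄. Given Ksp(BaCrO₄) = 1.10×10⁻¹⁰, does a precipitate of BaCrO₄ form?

Total volume after mixing = 409 + 120 = 529 mL.
[Ba²⁺] = (2.15×10⁻⁴)(409)/529 = 1.66×10⁻⁴ M
[CrO₄²⁻] = (2.34×10⁻⁵)(120)/529 = 5.31×10⁻⁶ M
Q = [Ba²⁺][CrO₄²⁻] = 8.82×10⁻¹⁰
Because Q > Ksp (8.82×10⁻¹⁰ vs 1.10×10⁻¹⁰), a precipitate of BaCrO₄ forms.

Yes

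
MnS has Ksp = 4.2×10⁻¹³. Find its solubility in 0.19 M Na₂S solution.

2.2×10⁻¹² M

MnS(s) ⇌ Mn²⁺(aq) + S²⁻(aq)
With S²⁻ already at 0.19 M and s small, take [S²⁻] ≈ 0.19 M and [Mn²⁺] = s.
Ksp = [Mn²⁺][S²⁻] = s(0.19)
s = 4.2×10⁻¹³ / (0.19) = 2.2×10⁻¹²
s = 2.2×10⁻¹² M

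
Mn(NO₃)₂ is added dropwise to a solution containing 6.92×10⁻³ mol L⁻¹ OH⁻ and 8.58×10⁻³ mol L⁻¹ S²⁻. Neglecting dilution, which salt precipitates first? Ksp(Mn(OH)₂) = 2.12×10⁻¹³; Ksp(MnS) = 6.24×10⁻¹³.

MnS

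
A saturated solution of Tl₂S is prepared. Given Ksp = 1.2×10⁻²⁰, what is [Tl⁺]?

Tl₂S(s) ⇌ 2 Tl⁺(aq) + S²⁻(aq)
For each mole of Tl₂S that dissolves per liter, [Tl⁺] = 2s and [S²⁻] = s; let s denote this solubility.
Ksp = [Tl⁺]^2[S²⁻] = (2s)^2 · s = 4s^3 = 1.2×10⁻²⁰
s = 1.4×10⁻⁷ mol L⁻¹
[Tl⁺] = 2s = 2.9×10⁻⁷ mol L⁻¹

2.9×10⁻⁷ M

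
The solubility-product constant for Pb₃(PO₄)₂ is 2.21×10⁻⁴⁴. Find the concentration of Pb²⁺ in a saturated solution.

2.18×10⁻⁹ M

Pb₃(PO₄)₂(s) ⇌ 3 Pb²⁺(aq) + 2 PO₄³⁻(aq)
For each mole of Pb₃(PO₄)₂ that dissolves per liter, [Pb²⁺] = 3s and [PO₄³⁻] = 2s; let s denote this solubility.
Ksp = [Pb²⁺]^3[PO₄³⁻]^2 = (3s)^3 · (2s)^2 = 108s^5 = 2.21×10⁻⁴⁴
s = 7.28×10⁻¹⁰ M
[Pb²⁺] = 3s = 2.18×10⁻⁹ M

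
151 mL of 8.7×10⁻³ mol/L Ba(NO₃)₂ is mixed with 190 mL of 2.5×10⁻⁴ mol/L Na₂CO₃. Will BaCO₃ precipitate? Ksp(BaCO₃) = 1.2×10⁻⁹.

Yes

Total volume after mixing = 151 + 190 = 341 mL.
[Ba²⁺] = (8.7×10⁻³)(151)/341 = 3.9×10⁻³ mol/L
[CO₃²⁻] = (2.5×10⁻⁴)(190)/341 = 1.4×10⁻⁴ mol/L
Q = [Ba²⁺][CO₃²⁻] = 5.4×10⁻⁷
Because Q > Ksp (5.4×10⁻⁷ vs 1.2×10⁻⁹), a precipitate of BaCO₃ forms.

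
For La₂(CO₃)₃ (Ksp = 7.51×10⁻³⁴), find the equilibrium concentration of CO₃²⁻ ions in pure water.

La₂(CO₃)₃(s) ⇌ 2 La³⁺(aq) + 3 CO₃²⁻(aq)
For each mole of La₂(CO₃)₃ that dissolves per liter, [La³⁺] = 2s and [CO₃²⁻] = 3s; let s denote this solubility.
Ksp = [La³⁺]^2[CO₃²⁻]^3 = (2s)^2 · (3s)^3 = 108s^5 = 7.51×10⁻³⁴
s = 9.30×10⁻⁸ M
[CO₃²⁻] = 3s = 2.79×10⁻⁷ M

2.79×10⁻⁷ M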